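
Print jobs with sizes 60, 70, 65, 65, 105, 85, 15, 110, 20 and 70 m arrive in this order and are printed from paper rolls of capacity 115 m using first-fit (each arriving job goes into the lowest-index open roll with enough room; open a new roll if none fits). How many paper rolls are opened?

8

  60 → roll 1 (new)  [load 60/115]
  70 → roll 2 (new)  [load 70/115]
  65 → roll 3 (new)  [load 65/115]
  65 → roll 4 (new)  [load 65/115]
  105 → roll 5 (new)  [load 105/115]
  85 → roll 6 (new)  [load 85/115]
  15 → roll 1  [load 75/115]
  110 → roll 7 (new)  [load 110/115]
  20 → roll 1  [load 95/115]
  70 → roll 8 (new)  [load 70/115]
8 paper rolls opened.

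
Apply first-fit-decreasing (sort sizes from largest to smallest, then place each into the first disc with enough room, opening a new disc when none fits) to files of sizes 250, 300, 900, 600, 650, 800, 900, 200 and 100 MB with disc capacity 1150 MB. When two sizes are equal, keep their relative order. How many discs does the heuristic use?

5

Sorted descending: 900, 900, 800, 650, 600, 300, 250, 200, 100.
  900 → disc 1 (new)  [load 900/1150]
  900 → disc 2 (new)  [load 900/1150]
  800 → disc 3 (new)  [load 800/1150]
  650 → disc 4 (new)  [load 650/1150]
  600 → disc 5 (new)  [load 600/1150]
  300 → disc 3  [load 1100/1150]
  250 → disc 1  [load 1150/1150]
  200 → disc 2  [load 1100/1150]
  100 → disc 4  [load 750/1150]
5 discs opened.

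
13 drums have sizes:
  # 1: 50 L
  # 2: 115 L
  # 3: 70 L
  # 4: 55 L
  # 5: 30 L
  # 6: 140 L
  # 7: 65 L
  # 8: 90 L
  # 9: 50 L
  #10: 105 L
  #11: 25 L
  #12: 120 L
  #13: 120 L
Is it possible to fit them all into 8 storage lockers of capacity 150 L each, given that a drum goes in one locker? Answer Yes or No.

Yes

A valid assignment using 8 storage lockers:
  locker 1: 140 = 140
  locker 2: 120 + 30 = 150
  locker 3: 120 + 25 = 145
  locker 4: 115 = 115
  locker 5: 105 = 105
  locker 6: 90 + 55 = 145
  locker 7: 70 + 65 = 135
  locker 8: 50 + 50 = 100
Every load is within 150 L, so 8 storage lockers suffice.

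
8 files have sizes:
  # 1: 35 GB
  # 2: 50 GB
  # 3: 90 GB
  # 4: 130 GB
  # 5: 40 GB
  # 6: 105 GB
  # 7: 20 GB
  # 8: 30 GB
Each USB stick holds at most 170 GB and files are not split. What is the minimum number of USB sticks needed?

Total = 130 + 105 + 90 + 50 + 40 + 35 + 30 + 20 = 500 GB.
Lower bound: ⌈500/170⌉ = 3 USB sticks.
A packing using 3 USB sticks:
  USB stick 1: 130 + 40 = 170
  USB stick 2: 105 + 35 + 30 = 170
  USB stick 3: 90 + 50 + 20 = 160
This matches the lower bound, so 3 is optimal.

3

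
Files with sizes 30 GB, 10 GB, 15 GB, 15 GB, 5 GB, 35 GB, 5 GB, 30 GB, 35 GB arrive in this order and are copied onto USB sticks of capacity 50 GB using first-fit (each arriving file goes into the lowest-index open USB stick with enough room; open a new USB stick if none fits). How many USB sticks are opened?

5

  30 → USB stick 1 (new)  [load 30/50]
  10 → USB stick 1  [load 40/50]
  15 → USB stick 2 (new)  [load 15/50]
  15 → USB stick 2  [load 30/50]
  5 → USB stick 1  [load 45/50]
  35 → USB stick 3 (new)  [load 35/50]
  5 → USB stick 1  [load 50/50]
  30 → USB stick 4 (new)  [load 30/50]
  35 → USB stick 5 (new)  [load 35/50]
5 USB sticks opened.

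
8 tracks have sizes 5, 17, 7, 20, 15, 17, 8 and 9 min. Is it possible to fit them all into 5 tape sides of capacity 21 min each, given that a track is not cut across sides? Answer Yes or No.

Total = 98 min; ⌈98/21⌉ = 5.
The bound of 5 does not rule out 5, but exhaustive search shows no assignment into 5 tape sides of capacity 21 min exists — the minimum is 6.

No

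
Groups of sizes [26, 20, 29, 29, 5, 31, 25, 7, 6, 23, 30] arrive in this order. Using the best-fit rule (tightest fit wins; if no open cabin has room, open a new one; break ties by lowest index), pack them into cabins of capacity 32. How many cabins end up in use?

8

  26 → cabin 1 (new)  [load 26/32]
  20 → cabin 2 (new)  [load 20/32]
  29 → cabin 3 (new)  [load 29/32]
  29 → cabin 4 (new)  [load 29/32]
  5 → cabin 1  [load 31/32]
  31 → cabin 5 (new)  [load 31/32]
  25 → cabin 6 (new)  [load 25/32]
  7 → cabin 6  [load 32/32]
  6 → cabin 2  [load 26/32]
  23 → cabin 7 (new)  [load 23/32]
  30 → cabin 8 (new)  [load 30/32]
8 cabins opened.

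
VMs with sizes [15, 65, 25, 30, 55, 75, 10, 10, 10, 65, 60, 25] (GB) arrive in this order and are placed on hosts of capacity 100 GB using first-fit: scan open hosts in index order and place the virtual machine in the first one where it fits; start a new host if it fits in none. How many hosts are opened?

6

  15 → host 1 (new)  [load 15/100]
  65 → host 1  [load 80/100]
  25 → host 2 (new)  [load 25/100]
  30 → host 2  [load 55/100]
  55 → host 3 (new)  [load 55/100]
  75 → host 4 (new)  [load 75/100]
  10 → host 1  [load 90/100]
  10 → host 1  [load 100/100]
  10 → host 2  [load 65/100]
  65 → host 5 (new)  [load 65/100]
  60 → host 6 (new)  [load 60/100]
  25 → host 2  [load 90/100]
6 hosts opened.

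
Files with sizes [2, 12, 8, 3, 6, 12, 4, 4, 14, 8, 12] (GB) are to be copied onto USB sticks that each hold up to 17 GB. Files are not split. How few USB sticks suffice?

6

Total = 14 + 12 + 12 + 12 + 8 + 8 + 6 + 4 + 4 + 3 + 2 = 85 GB.
Lower bound: ⌈85/17⌉ = 5 USB sticks.
A packing using 6 USB sticks:
  USB stick 1: 14 + 3 = 17
  USB stick 2: 12 + 4 = 16
  USB stick 3: 12 + 4 = 16
  USB stick 4: 12 + 2 = 14
  USB stick 5: 8 + 8 = 16
  USB stick 6: 6 = 6
No arrangement into 5 USB sticks stays within capacity, so 6 is optimal.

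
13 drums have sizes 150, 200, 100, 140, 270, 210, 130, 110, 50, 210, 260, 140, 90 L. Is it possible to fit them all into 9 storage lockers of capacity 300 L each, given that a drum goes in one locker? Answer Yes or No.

A valid assignment using 8 storage lockers:
  locker 1: 270 = 270
  locker 2: 260 = 260
  locker 3: 210 + 90 = 300
  locker 4: 210 + 50 = 260
  locker 5: 200 + 100 = 300
  locker 6: 150 + 140 = 290
  locker 7: 140 + 130 = 270
  locker 8: 110 = 110
That uses only 8 ≤ 9, so 9 storage lockers are enough.

Yes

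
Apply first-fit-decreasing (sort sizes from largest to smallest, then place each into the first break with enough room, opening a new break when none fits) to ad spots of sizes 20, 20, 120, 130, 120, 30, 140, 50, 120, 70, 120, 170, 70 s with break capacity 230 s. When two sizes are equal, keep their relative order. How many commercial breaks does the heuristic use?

7

Sorted descending: 170, 140, 130, 120, 120, 120, 120, 70, 70, 50, 30, 20, 20.
  170 → break 1 (new)  [load 170/230]
  140 → break 2 (new)  [load 140/230]
  130 → break 3 (new)  [load 130/230]
  120 → break 4 (new)  [load 120/230]
  120 → break 5 (new)  [load 120/230]
  120 → break 6 (new)  [load 120/230]
  120 → break 7 (new)  [load 120/230]
  70 → break 2  [load 210/230]
  70 → break 3  [load 200/230]
  50 → break 1  [load 220/230]
  30 → break 3  [load 230/230]
  20 → break 2  [load 230/230]
  20 → break 4  [load 140/230]
7 commercial breaks opened.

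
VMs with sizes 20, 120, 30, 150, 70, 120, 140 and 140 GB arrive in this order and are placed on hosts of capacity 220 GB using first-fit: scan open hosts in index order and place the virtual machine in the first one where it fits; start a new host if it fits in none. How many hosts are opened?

5

  20 → host 1 (new)  [load 20/220]
  120 → host 1  [load 140/220]
  30 → host 1  [load 170/220]
  150 → host 2 (new)  [load 150/220]
  70 → host 2  [load 220/220]
  120 → host 3 (new)  [load 120/220]
  140 → host 4 (new)  [load 140/220]
  140 → host 5 (new)  [load 140/220]
5 hosts opened.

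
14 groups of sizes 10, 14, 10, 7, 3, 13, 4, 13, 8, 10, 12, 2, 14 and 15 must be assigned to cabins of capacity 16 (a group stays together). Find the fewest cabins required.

10

Total = 15 + 14 + 14 + 13 + 13 + 12 + 10 + 10 + 10 + 8 + 7 + 4 + 3 + 2 = 135.
Lower bound: ⌈135/16⌉ = 9 cabins.
A packing using 10 cabins:
  cabin 1: 15 = 15
  cabin 2: 14 + 2 = 16
  cabin 3: 14 = 14
  cabin 4: 13 + 3 = 16
  cabin 5: 13 = 13
  cabin 6: 12 + 4 = 16
  cabin 7: 10 = 10
  cabin 8: 10 = 10
  cabin 9: 10 = 10
  cabin 10: 8 + 7 = 15
No arrangement into 9 cabins stays within capacity, so 10 is optimal.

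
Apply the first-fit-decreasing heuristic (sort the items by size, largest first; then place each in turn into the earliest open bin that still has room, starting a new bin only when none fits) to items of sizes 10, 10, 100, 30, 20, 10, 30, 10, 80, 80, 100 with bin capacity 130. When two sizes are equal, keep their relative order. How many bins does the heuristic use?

4

Sorted descending: 100, 100, 80, 80, 30, 30, 20, 10, 10, 10, 10.
  100 → bin 1 (new)  [load 100/130]
  100 → bin 2 (new)  [load 100/130]
  80 → bin 3 (new)  [load 80/130]
  80 → bin 4 (new)  [load 80/130]
  30 → bin 1  [load 130/130]
  30 → bin 2  [load 130/130]
  20 → bin 3  [load 100/130]
  10 → bin 3  [load 110/130]
  10 → bin 3  [load 120/130]
  10 → bin 3  [load 130/130]
  10 → bin 4  [load 90/130]
4 bins opened.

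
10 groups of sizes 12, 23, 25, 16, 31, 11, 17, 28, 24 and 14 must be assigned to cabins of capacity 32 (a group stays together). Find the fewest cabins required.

8

Total = 31 + 28 + 25 + 24 + 23 + 17 + 16 + 14 + 12 + 11 = 201.
Lower bound: ⌈201/32⌉ = 7 cabins.
A packing using 8 cabins:
  cabin 1: 31 = 31
  cabin 2: 28 = 28
  cabin 3: 25 = 25
  cabin 4: 24 = 24
  cabin 5: 23 = 23
  cabin 6: 17 + 14 = 31
  cabin 7: 16 + 12 = 28
  cabin 8: 11 = 11
No arrangement into 7 cabins stays within capacity, so 8 is optimal.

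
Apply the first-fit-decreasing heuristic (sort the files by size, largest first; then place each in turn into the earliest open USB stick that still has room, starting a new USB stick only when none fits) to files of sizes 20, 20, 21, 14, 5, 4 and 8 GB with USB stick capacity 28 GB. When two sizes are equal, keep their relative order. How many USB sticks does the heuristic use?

4

Sorted descending: 21, 20, 20, 14, 8, 5, 4.
  21 → USB stick 1 (new)  [load 21/28]
  20 → USB stick 2 (new)  [load 20/28]
  20 → USB stick 3 (new)  [load 20/28]
  14 → USB stick 4 (new)  [load 14/28]
  8 → USB stick 2  [load 28/28]
  5 → USB stick 1  [load 26/28]
  4 → USB stick 3  [load 24/28]
4 USB sticks opened.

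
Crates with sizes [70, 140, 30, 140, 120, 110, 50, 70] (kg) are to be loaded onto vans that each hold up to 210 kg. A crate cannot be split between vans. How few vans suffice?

Total = 140 + 140 + 120 + 110 + 70 + 70 + 50 + 30 = 730 kg.
Lower bound: ⌈730/210⌉ = 4 vans.
A packing using 4 vans:
  van 1: 140 + 70 = 210
  van 2: 140 + 70 = 210
  van 3: 120 + 50 + 30 = 200
  van 4: 110 = 110
This matches the lower bound, so 4 is optimal.

4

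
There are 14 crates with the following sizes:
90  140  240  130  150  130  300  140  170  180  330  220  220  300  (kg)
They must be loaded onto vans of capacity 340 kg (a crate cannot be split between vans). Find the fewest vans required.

Total = 330 + 300 + 300 + 240 + 220 + 220 + 180 + 170 + 150 + 140 + 140 + 130 + 130 + 90 = 2740 kg.
Lower bound: ⌈2740/340⌉ = 9 vans.
A packing using 10 vans:
  van 1: 330 = 330
  van 2: 300 = 300
  van 3: 300 = 300
  van 4: 240 + 90 = 330
  van 5: 220 = 220
  van 6: 220 = 220
  van 7: 180 + 150 = 330
  van 8: 170 + 140 = 310
  van 9: 140 + 130 = 270
  van 10: 130 = 130
No arrangement into 9 vans stays within capacity, so 10 is optimal.

10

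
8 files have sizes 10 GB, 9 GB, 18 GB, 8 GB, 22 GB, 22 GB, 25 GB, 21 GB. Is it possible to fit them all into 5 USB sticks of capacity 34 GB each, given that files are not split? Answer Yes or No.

A valid assignment using 5 USB sticks:
  USB stick 1: 25 + 9 = 34
  USB stick 2: 22 + 10 = 32
  USB stick 3: 22 + 8 = 30
  USB stick 4: 21 = 21
  USB stick 5: 18 = 18
Every load is within 34 GB, so 5 USB sticks suffice.

Yes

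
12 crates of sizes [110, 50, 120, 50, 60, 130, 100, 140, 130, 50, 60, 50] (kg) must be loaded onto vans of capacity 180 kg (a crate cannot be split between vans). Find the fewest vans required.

7

Total = 140 + 130 + 130 + 120 + 110 + 100 + 60 + 60 + 50 + 50 + 50 + 50 = 1050 kg.
Lower bound: ⌈1050/180⌉ = 6 vans.
A packing using 7 vans:
  van 1: 140 = 140
  van 2: 130 + 50 = 180
  van 3: 130 + 50 = 180
  van 4: 120 + 60 = 180
  van 5: 110 + 60 = 170
  van 6: 100 + 50 = 150
  van 7: 50 = 50
No arrangement into 6 vans stays within capacity, so 7 is optimal.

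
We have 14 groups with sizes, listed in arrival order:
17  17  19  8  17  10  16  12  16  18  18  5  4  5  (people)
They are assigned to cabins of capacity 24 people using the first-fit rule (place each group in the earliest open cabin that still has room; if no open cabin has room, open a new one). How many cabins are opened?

  17 → cabin 1 (new)  [load 17/24]
  17 → cabin 2 (new)  [load 17/24]
  19 → cabin 3 (new)  [load 19/24]
  8 → cabin 4 (new)  [load 8/24]
  17 → cabin 5 (new)  [load 17/24]
  10 → cabin 4  [load 18/24]
  16 → cabin 6 (new)  [load 16/24]
  12 → cabin 7 (new)  [load 12/24]
  16 → cabin 8 (new)  [load 16/24]
  18 → cabin 9 (new)  [load 18/24]
  18 → cabin 10 (new)  [load 18/24]
  5 → cabin 1  [load 22/24]
  4 → cabin 2  [load 21/24]
  5 → cabin 3  [load 24/24]
10 cabins opened.

10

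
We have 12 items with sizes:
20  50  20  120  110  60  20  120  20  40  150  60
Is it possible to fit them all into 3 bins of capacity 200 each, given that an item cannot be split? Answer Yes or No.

Total = 790; ⌈790/200⌉ = 4.
At least 4 bins are required, but only 3 are allowed.

No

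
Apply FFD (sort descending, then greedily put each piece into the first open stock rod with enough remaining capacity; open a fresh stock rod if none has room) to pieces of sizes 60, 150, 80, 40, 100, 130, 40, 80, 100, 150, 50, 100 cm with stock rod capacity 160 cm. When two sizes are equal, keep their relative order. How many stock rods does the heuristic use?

Sorted descending: 150, 150, 130, 100, 100, 100, 80, 80, 60, 50, 40, 40.
  150 → stock rod 1 (new)  [load 150/160]
  150 → stock rod 2 (new)  [load 150/160]
  130 → stock rod 3 (new)  [load 130/160]
  100 → stock rod 4 (new)  [load 100/160]
  100 → stock rod 5 (new)  [load 100/160]
  100 → stock rod 6 (new)  [load 100/160]
  80 → stock rod 7 (new)  [load 80/160]
  80 → stock rod 7  [load 160/160]
  60 → stock rod 4  [load 160/160]
  50 → stock rod 5  [load 150/160]
  40 → stock rod 6  [load 140/160]
  40 → stock rod 8 (new)  [load 40/160]
8 stock rods opened.

8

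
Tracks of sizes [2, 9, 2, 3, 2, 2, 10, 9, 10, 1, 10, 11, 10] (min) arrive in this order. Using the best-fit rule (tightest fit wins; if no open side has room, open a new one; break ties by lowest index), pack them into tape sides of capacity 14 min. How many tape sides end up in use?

8

  2 → side 1 (new)  [load 2/14]
  9 → side 1  [load 11/14]
  2 → side 1  [load 13/14]
  3 → side 2 (new)  [load 3/14]
  2 → side 2  [load 5/14]
  2 → side 2  [load 7/14]
  10 → side 3 (new)  [load 10/14]
  9 → side 4 (new)  [load 9/14]
  10 → side 5 (new)  [load 10/14]
  1 → side 1  [load 14/14]
  10 → side 6 (new)  [load 10/14]
  11 → side 7 (new)  [load 11/14]
  10 → side 8 (new)  [load 10/14]
8 tape sides opened.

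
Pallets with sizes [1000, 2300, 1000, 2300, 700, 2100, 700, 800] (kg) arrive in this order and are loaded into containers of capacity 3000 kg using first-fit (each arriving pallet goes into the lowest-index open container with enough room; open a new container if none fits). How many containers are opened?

  1000 → container 1 (new)  [load 1000/3000]
  2300 → container 2 (new)  [load 2300/3000]
  1000 → container 1  [load 2000/3000]
  2300 → container 3 (new)  [load 2300/3000]
  700 → container 1  [load 2700/3000]
  2100 → container 4 (new)  [load 2100/3000]
  700 → container 2  [load 3000/3000]
  800 → container 4  [load 2900/3000]
4 containers opened.

4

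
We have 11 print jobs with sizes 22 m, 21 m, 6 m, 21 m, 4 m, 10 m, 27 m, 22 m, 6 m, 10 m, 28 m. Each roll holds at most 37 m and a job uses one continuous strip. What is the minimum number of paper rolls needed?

6

Total = 28 + 27 + 22 + 22 + 21 + 21 + 10 + 10 + 6 + 6 + 4 = 177 m.
Lower bound: ⌈177/37⌉ = 5 paper rolls.
Also, 6 print jobs each exceed 37/2 m, and no two of those can share a roll, so at least 6 paper rolls are needed.
A packing using 6 paper rolls:
  roll 1: 28 + 6 = 34
  roll 2: 27 + 10 = 37
  roll 3: 22 + 10 + 4 = 36
  roll 4: 22 + 6 = 28
  roll 5: 21 = 21
  roll 6: 21 = 21
This matches the lower bound, so 6 is optimal.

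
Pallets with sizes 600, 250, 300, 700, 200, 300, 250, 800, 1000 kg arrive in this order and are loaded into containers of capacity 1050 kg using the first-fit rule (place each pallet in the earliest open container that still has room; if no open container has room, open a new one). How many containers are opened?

  600 → container 1 (new)  [load 600/1050]
  250 → container 1  [load 850/1050]
  300 → container 2 (new)  [load 300/1050]
  700 → container 2  [load 1000/1050]
  200 → container 1  [load 1050/1050]
  300 → container 3 (new)  [load 300/1050]
  250 → container 3  [load 550/1050]
  800 → container 4 (new)  [load 800/1050]
  1000 → container 5 (new)  [load 1000/1050]
5 containers opened.

5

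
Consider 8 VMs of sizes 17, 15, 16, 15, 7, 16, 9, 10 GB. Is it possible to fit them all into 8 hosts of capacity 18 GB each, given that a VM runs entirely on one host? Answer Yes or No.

Yes

A valid assignment using 7 hosts:
  host 1: 17 = 17
  host 2: 16 = 16
  host 3: 16 = 16
  host 4: 15 = 15
  host 5: 15 = 15
  host 6: 10 + 7 = 17
  host 7: 9 = 9
That uses only 7 ≤ 8, so 8 hosts are enough.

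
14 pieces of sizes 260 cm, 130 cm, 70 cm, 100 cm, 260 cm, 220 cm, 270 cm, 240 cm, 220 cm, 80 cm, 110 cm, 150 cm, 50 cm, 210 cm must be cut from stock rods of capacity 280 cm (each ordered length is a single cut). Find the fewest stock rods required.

10

Total = 270 + 260 + 260 + 240 + 220 + 220 + 210 + 150 + 130 + 110 + 100 + 80 + 70 + 50 = 2370 cm.
Lower bound: ⌈2370/280⌉ = 9 stock rods.
A packing using 10 stock rods:
  stock rod 1: 270 = 270
  stock rod 2: 260 = 260
  stock rod 3: 260 = 260
  stock rod 4: 240 = 240
  stock rod 5: 220 + 50 = 270
  stock rod 6: 220 = 220
  stock rod 7: 210 + 70 = 280
  stock rod 8: 150 + 130 = 280
  stock rod 9: 110 + 100 = 210
  stock rod 10: 80 = 80
No arrangement into 9 stock rods stays within capacity, so 10 is optimal.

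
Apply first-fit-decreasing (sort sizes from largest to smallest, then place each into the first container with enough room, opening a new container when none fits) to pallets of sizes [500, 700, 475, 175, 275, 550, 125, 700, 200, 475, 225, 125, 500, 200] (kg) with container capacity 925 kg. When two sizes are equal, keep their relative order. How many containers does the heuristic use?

7

Sorted descending: 700, 700, 550, 500, 500, 475, 475, 275, 225, 200, 200, 175, 125, 125.
  700 → container 1 (new)  [load 700/925]
  700 → container 2 (new)  [load 700/925]
  550 → container 3 (new)  [load 550/925]
  500 → container 4 (new)  [load 500/925]
  500 → container 5 (new)  [load 500/925]
  475 → container 6 (new)  [load 475/925]
  475 → container 7 (new)  [load 475/925]
  275 → container 3  [load 825/925]
  225 → container 1  [load 925/925]
  200 → container 2  [load 900/925]
  200 → container 4  [load 700/925]
  175 → container 4  [load 875/925]
  125 → container 5  [load 625/925]
  125 → container 5  [load 750/925]
7 containers opened.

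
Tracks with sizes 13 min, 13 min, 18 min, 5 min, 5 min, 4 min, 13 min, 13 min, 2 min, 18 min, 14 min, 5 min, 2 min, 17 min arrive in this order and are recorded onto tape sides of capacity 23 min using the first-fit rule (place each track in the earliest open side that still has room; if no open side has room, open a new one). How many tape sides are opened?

8

  13 → side 1 (new)  [load 13/23]
  13 → side 2 (new)  [load 13/23]
  18 → side 3 (new)  [load 18/23]
  5 → side 1  [load 18/23]
  5 → side 1  [load 23/23]
  4 → side 2  [load 17/23]
  13 → side 4 (new)  [load 13/23]
  13 → side 5 (new)  [load 13/23]
  2 → side 2  [load 19/23]
  18 → side 6 (new)  [load 18/23]
  14 → side 7 (new)  [load 14/23]
  5 → side 3  [load 23/23]
  2 → side 2  [load 21/23]
  17 → side 8 (new)  [load 17/23]
8 tape sides opened.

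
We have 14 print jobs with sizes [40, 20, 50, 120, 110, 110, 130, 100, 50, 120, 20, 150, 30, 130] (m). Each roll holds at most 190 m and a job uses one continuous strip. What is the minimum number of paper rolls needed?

8

Total = 150 + 130 + 130 + 120 + 120 + 110 + 110 + 100 + 50 + 50 + 40 + 30 + 20 + 20 = 1180 m.
Lower bound: ⌈1180/190⌉ = 7 paper rolls.
Also, 8 print jobs each exceed 95 m, and no two of those can share a roll, so at least 8 paper rolls are needed.
A packing using 8 paper rolls:
  roll 1: 150 + 40 = 190
  roll 2: 130 + 50 = 180
  roll 3: 130 + 50 = 180
  roll 4: 120 + 30 + 20 + 20 = 190
  roll 5: 120 = 120
  roll 6: 110 = 110
  roll 7: 110 = 110
  roll 8: 100 = 100
This matches the lower bound, so 8 is optimal.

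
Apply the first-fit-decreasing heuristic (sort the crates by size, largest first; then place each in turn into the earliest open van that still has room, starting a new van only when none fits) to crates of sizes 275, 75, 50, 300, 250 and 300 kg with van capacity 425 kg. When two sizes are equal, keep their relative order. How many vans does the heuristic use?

4

Sorted descending: 300, 300, 275, 250, 75, 50.
  300 → van 1 (new)  [load 300/425]
  300 → van 2 (new)  [load 300/425]
  275 → van 3 (new)  [load 275/425]
  250 → van 4 (new)  [load 250/425]
  75 → van 1  [load 375/425]
  50 → van 1  [load 425/425]
4 vans opened.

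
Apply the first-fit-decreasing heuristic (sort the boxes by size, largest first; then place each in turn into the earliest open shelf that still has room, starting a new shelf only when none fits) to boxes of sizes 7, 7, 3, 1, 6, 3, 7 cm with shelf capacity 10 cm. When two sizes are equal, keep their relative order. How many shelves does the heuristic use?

Sorted descending: 7, 7, 7, 6, 3, 3, 1.
  7 → shelf 1 (new)  [load 7/10]
  7 → shelf 2 (new)  [load 7/10]
  7 → shelf 3 (new)  [load 7/10]
  6 → shelf 4 (new)  [load 6/10]
  3 → shelf 1  [load 10/10]
  3 → shelf 2  [load 10/10]
  1 → shelf 3  [load 8/10]
4 shelves opened.

4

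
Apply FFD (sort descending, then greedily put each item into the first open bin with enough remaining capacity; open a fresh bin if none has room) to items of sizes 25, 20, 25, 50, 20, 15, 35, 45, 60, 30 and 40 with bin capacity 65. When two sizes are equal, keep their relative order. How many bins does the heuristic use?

6

Sorted descending: 60, 50, 45, 40, 35, 30, 25, 25, 20, 20, 15.
  60 → bin 1 (new)  [load 60/65]
  50 → bin 2 (new)  [load 50/65]
  45 → bin 3 (new)  [load 45/65]
  40 → bin 4 (new)  [load 40/65]
  35 → bin 5 (new)  [load 35/65]
  30 → bin 5  [load 65/65]
  25 → bin 4  [load 65/65]
  25 → bin 6 (new)  [load 25/65]
  20 → bin 3  [load 65/65]
  20 → bin 6  [load 45/65]
  15 → bin 2  [load 65/65]
6 bins opened.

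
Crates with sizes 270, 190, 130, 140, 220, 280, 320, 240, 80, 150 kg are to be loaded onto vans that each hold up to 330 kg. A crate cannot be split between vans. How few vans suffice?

7

Total = 320 + 280 + 270 + 240 + 220 + 190 + 150 + 140 + 130 + 80 = 2020 kg.
Lower bound: ⌈2020/330⌉ = 7 vans.
A packing using 7 vans:
  van 1: 320 = 320
  van 2: 280 = 280
  van 3: 270 = 270
  van 4: 240 + 80 = 320
  van 5: 220 = 220
  van 6: 190 + 140 = 330
  van 7: 150 + 130 = 280
This matches the lower bound, so 7 is optimal.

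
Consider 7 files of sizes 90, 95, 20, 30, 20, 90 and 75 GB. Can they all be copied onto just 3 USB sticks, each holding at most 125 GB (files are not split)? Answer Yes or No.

Total = 420 GB; ⌈420/125⌉ = 4.
At least 4 USB sticks are required, but only 3 are allowed.

No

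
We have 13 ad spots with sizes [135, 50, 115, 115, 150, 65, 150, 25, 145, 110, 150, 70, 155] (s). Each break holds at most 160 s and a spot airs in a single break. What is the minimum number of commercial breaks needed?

10

Total = 155 + 150 + 150 + 150 + 145 + 135 + 115 + 115 + 110 + 70 + 65 + 50 + 25 = 1435 s.
Lower bound: ⌈1435/160⌉ = 9 commercial breaks.
A packing using 10 commercial breaks:
  break 1: 155 = 155
  break 2: 150 = 150
  break 3: 150 = 150
  break 4: 150 = 150
  break 5: 145 = 145
  break 6: 135 + 25 = 160
  break 7: 115 = 115
  break 8: 115 = 115
  break 9: 110 + 50 = 160
  break 10: 70 + 65 = 135
No arrangement into 9 commercial breaks stays within capacity, so 10 is optimal.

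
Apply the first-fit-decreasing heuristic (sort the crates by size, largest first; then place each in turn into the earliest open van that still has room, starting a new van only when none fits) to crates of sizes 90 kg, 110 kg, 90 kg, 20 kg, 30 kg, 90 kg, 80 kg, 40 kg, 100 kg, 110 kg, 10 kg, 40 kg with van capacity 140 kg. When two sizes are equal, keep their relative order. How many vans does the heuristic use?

Sorted descending: 110, 110, 100, 90, 90, 90, 80, 40, 40, 30, 20, 10.
  110 → van 1 (new)  [load 110/140]
  110 → van 2 (new)  [load 110/140]
  100 → van 3 (new)  [load 100/140]
  90 → van 4 (new)  [load 90/140]
  90 → van 5 (new)  [load 90/140]
  90 → van 6 (new)  [load 90/140]
  80 → van 7 (new)  [load 80/140]
  40 → van 3  [load 140/140]
  40 → van 4  [load 130/140]
  30 → van 1  [load 140/140]
  20 → van 2  [load 130/140]
  10 → van 2  [load 140/140]
7 vans opened.

7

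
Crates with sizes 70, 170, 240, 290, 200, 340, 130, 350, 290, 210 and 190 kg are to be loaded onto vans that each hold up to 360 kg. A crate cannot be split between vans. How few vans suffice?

8

Total = 350 + 340 + 290 + 290 + 240 + 210 + 200 + 190 + 170 + 130 + 70 = 2480 kg.
Lower bound: ⌈2480/360⌉ = 7 vans.
Also, 8 crates each exceed 180 kg, and no two of those can share a van, so at least 8 vans are needed.
A packing using 8 vans:
  van 1: 350 = 350
  van 2: 340 = 340
  van 3: 290 + 70 = 360
  van 4: 290 = 290
  van 5: 240 = 240
  van 6: 210 + 130 = 340
  van 7: 200 = 200
  van 8: 190 + 170 = 360
This matches the lower bound, so 8 is optimal.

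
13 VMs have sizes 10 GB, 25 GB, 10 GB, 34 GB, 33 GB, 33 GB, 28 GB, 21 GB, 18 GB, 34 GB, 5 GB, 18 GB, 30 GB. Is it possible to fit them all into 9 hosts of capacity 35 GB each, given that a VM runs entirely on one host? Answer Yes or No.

Total = 299 GB; ⌈299/35⌉ = 9.
10 VMs each exceed half the capacity and cannot share a host, forcing at least 10 hosts.
At least 10 hosts are required, but only 9 are allowed.

No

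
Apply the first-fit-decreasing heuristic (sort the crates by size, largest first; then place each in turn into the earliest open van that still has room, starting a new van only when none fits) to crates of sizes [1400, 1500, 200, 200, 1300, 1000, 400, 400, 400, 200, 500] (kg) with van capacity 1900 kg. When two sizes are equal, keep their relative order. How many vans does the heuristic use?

4

Sorted descending: 1500, 1400, 1300, 1000, 500, 400, 400, 400, 200, 200, 200.
  1500 → van 1 (new)  [load 1500/1900]
  1400 → van 2 (new)  [load 1400/1900]
  1300 → van 3 (new)  [load 1300/1900]
  1000 → van 4 (new)  [load 1000/1900]
  500 → van 2  [load 1900/1900]
  400 → van 1  [load 1900/1900]
  400 → van 3  [load 1700/1900]
  400 → van 4  [load 1400/1900]
  200 → van 3  [load 1900/1900]
  200 → van 4  [load 1600/1900]
  200 → van 4  [load 1800/1900]
4 vans opened.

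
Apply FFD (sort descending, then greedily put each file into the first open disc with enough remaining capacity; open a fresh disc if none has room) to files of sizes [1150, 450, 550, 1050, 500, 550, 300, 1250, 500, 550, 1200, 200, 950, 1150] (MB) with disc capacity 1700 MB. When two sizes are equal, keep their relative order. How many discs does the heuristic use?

7

Sorted descending: 1250, 1200, 1150, 1150, 1050, 950, 550, 550, 550, 500, 500, 450, 300, 200.
  1250 → disc 1 (new)  [load 1250/1700]
  1200 → disc 2 (new)  [load 1200/1700]
  1150 → disc 3 (new)  [load 1150/1700]
  1150 → disc 4 (new)  [load 1150/1700]
  1050 → disc 5 (new)  [load 1050/1700]
  950 → disc 6 (new)  [load 950/1700]
  550 → disc 3  [load 1700/1700]
  550 → disc 4  [load 1700/1700]
  550 → disc 5  [load 1600/1700]
  500 → disc 2  [load 1700/1700]
  500 → disc 6  [load 1450/1700]
  450 → disc 1  [load 1700/1700]
  300 → disc 7 (new)  [load 300/1700]
  200 → disc 6  [load 1650/1700]
7 discs opened.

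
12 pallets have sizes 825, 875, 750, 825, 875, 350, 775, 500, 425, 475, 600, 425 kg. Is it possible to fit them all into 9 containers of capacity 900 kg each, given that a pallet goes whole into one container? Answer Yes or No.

No

Total = 7700 kg; ⌈7700/900⌉ = 9.
The bound of 9 does not rule out 9, but exhaustive search shows no assignment into 9 containers of capacity 900 kg exists — the minimum is 10.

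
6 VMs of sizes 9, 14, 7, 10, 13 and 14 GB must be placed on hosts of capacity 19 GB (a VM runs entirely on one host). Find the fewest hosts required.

5

Total = 14 + 14 + 13 + 10 + 9 + 7 = 67 GB.
Lower bound: ⌈67/19⌉ = 4 hosts.
A packing using 5 hosts:
  host 1: 14 = 14
  host 2: 14 = 14
  host 3: 13 = 13
  host 4: 10 + 9 = 19
  host 5: 7 = 7
No arrangement into 4 hosts stays within capacity, so 5 is optimal.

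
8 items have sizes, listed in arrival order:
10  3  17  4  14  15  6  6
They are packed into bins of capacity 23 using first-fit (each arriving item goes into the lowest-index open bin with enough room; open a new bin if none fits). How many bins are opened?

  10 → bin 1 (new)  [load 10/23]
  3 → bin 1  [load 13/23]
  17 → bin 2 (new)  [load 17/23]
  4 → bin 1  [load 17/23]
  14 → bin 3 (new)  [load 14/23]
  15 → bin 4 (new)  [load 15/23]
  6 → bin 1  [load 23/23]
  6 → bin 2  [load 23/23]
4 bins opened.

4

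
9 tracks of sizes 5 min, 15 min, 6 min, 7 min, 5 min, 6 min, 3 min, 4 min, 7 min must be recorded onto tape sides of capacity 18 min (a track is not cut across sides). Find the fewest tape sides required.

Total = 15 + 7 + 7 + 6 + 6 + 5 + 5 + 4 + 3 = 58 min.
Lower bound: ⌈58/18⌉ = 4 tape sides.
A packing using 4 tape sides:
  side 1: 15 + 3 = 18
  side 2: 7 + 7 + 4 = 18
  side 3: 6 + 6 + 5 = 17
  side 4: 5 = 5
This matches the lower bound, so 4 is optimal.

4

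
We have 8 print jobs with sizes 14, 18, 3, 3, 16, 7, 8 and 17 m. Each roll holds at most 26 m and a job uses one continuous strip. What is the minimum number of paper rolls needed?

Total = 18 + 17 + 16 + 14 + 8 + 7 + 3 + 3 = 86 m.
Lower bound: ⌈86/26⌉ = 4 paper rolls.
A packing using 4 paper rolls:
  roll 1: 18 + 8 = 26
  roll 2: 17 + 7 = 24
  roll 3: 16 + 3 + 3 = 22
  roll 4: 14 = 14
This matches the lower bound, so 4 is optimal.

4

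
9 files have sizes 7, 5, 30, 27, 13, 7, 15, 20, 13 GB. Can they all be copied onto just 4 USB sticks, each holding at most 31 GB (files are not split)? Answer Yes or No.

No

Total = 137 GB; ⌈137/31⌉ = 5.
At least 5 USB sticks are required, but only 4 are allowed.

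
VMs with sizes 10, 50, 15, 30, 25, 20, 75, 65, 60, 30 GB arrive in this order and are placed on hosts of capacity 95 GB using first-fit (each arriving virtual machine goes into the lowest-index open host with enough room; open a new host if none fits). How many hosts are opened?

  10 → host 1 (new)  [load 10/95]
  50 → host 1  [load 60/95]
  15 → host 1  [load 75/95]
  30 → host 2 (new)  [load 30/95]
  25 → host 2  [load 55/95]
  20 → host 1  [load 95/95]
  75 → host 3 (new)  [load 75/95]
  65 → host 4 (new)  [load 65/95]
  60 → host 5 (new)  [load 60/95]
  30 → host 2  [load 85/95]
5 hosts opened.

5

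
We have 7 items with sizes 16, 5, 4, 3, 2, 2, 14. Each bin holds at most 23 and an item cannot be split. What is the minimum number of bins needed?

Total = 16 + 14 + 5 + 4 + 3 + 2 + 2 = 46.
Lower bound: ⌈46/23⌉ = 2 bins.
A packing using 2 bins:
  bin 1: 16 + 5 + 2 = 23
  bin 2: 14 + 4 + 3 + 2 = 23
This matches the lower bound, so 2 is optimal.

2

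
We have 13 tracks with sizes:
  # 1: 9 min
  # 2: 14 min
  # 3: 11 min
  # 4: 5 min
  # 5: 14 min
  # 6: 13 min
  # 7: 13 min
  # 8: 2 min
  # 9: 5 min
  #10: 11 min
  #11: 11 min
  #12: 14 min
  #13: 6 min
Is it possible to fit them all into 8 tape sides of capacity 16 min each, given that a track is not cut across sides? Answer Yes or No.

Total = 128 min; ⌈128/16⌉ = 8.
9 tracks each exceed half the capacity and cannot share a side, forcing at least 9 tape sides.
At least 9 tape sides are required, but only 8 are allowed.

No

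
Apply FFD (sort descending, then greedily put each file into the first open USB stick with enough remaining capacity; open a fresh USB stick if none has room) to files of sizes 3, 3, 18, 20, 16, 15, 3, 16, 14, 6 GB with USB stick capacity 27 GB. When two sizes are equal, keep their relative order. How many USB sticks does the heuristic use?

Sorted descending: 20, 18, 16, 16, 15, 14, 6, 3, 3, 3.
  20 → USB stick 1 (new)  [load 20/27]
  18 → USB stick 2 (new)  [load 18/27]
  16 → USB stick 3 (new)  [load 16/27]
  16 → USB stick 4 (new)  [load 16/27]
  15 → USB stick 5 (new)  [load 15/27]
  14 → USB stick 6 (new)  [load 14/27]
  6 → USB stick 1  [load 26/27]
  3 → USB stick 2  [load 21/27]
  3 → USB stick 2  [load 24/27]
  3 → USB stick 2  [load 27/27]
6 USB sticks opened.

6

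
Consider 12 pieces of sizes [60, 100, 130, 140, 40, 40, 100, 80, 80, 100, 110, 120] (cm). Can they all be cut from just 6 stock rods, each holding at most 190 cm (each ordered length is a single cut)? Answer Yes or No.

No

Total = 1100 cm; ⌈1100/190⌉ = 6.
7 pieces each exceed half the capacity and cannot share a stock rod, forcing at least 7 stock rods.
At least 7 stock rods are required, but only 6 are allowed.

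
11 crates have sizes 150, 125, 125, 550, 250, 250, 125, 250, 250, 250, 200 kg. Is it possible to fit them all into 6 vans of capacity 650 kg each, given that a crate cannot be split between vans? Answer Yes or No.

Yes

A valid assignment using 5 vans:
  van 1: 550 = 550
  van 2: 250 + 250 + 150 = 650
  van 3: 250 + 250 + 125 = 625
  van 4: 250 + 200 + 125 = 575
  van 5: 125 = 125
That uses only 5 ≤ 6, so 6 vans are enough.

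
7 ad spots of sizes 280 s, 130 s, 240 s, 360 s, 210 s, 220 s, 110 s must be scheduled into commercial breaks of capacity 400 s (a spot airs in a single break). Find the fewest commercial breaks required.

Total = 360 + 280 + 240 + 220 + 210 + 130 + 110 = 1550 s.
Lower bound: ⌈1550/400⌉ = 4 commercial breaks.
Also, 5 ad spots each exceed 200 s, and no two of those can share a break, so at least 5 commercial breaks are needed.
A packing using 5 commercial breaks:
  break 1: 360 = 360
  break 2: 280 + 110 = 390
  break 3: 240 + 130 = 370
  break 4: 220 = 220
  break 5: 210 = 210
This matches the lower bound, so 5 is optimal.

5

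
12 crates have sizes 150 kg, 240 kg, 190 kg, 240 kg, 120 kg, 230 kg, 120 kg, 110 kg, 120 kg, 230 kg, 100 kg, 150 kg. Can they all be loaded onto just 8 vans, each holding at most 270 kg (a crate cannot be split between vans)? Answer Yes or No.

Total = 2000 kg; ⌈2000/270⌉ = 8.
The bound of 8 does not rule out 8, but exhaustive search shows no assignment into 8 vans of capacity 270 kg exists — the minimum is 9.

No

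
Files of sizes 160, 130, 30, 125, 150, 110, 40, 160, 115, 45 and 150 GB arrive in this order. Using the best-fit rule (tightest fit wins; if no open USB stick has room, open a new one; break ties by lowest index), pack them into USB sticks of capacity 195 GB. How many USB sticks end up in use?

  160 → USB stick 1 (new)  [load 160/195]
  130 → USB stick 2 (new)  [load 130/195]
  30 → USB stick 1  [load 190/195]
  125 → USB stick 3 (new)  [load 125/195]
  150 → USB stick 4 (new)  [load 150/195]
  110 → USB stick 5 (new)  [load 110/195]
  40 → USB stick 4  [load 190/195]
  160 → USB stick 6 (new)  [load 160/195]
  115 → USB stick 7 (new)  [load 115/195]
  45 → USB stick 2  [load 175/195]
  150 → USB stick 8 (new)  [load 150/195]
8 USB sticks opened.

8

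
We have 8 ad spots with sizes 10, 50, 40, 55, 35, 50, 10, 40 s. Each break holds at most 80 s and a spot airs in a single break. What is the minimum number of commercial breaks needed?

Total = 55 + 50 + 50 + 40 + 40 + 35 + 10 + 10 = 290 s.
Lower bound: ⌈290/80⌉ = 4 commercial breaks.
A packing using 5 commercial breaks:
  break 1: 55 + 10 + 10 = 75
  break 2: 50 = 50
  break 3: 50 = 50
  break 4: 40 + 40 = 80
  break 5: 35 = 35
No arrangement into 4 commercial breaks stays within capacity, so 5 is optimal.

5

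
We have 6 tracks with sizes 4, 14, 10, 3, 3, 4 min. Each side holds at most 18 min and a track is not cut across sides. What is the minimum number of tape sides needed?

3

Total = 14 + 10 + 4 + 4 + 3 + 3 = 38 min.
Lower bound: ⌈38/18⌉ = 3 tape sides.
A packing using 3 tape sides:
  side 1: 14 + 4 = 18
  side 2: 10 + 4 + 3 = 17
  side 3: 3 = 3
This matches the lower bound, so 3 is optimal.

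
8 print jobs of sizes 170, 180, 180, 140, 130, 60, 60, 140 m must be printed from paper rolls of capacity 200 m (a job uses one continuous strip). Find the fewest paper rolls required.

Total = 180 + 180 + 170 + 140 + 140 + 130 + 60 + 60 = 1060 m.
Lower bound: ⌈1060/200⌉ = 6 paper rolls.
A packing using 6 paper rolls:
  roll 1: 180 = 180
  roll 2: 180 = 180
  roll 3: 170 = 170
  roll 4: 140 + 60 = 200
  roll 5: 140 + 60 = 200
  roll 6: 130 = 130
This matches the lower bound, so 6 is optimal.

6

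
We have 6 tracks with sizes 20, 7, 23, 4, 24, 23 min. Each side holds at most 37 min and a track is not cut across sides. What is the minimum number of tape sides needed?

4

Total = 24 + 23 + 23 + 20 + 7 + 4 = 101 min.
Lower bound: ⌈101/37⌉ = 3 tape sides.
Also, 4 tracks each exceed 37/2 min, and no two of those can share a side, so at least 4 tape sides are needed.
A packing using 4 tape sides:
  side 1: 24 + 7 + 4 = 35
  side 2: 23 = 23
  side 3: 23 = 23
  side 4: 20 = 20
This matches the lower bound, so 4 is optimal.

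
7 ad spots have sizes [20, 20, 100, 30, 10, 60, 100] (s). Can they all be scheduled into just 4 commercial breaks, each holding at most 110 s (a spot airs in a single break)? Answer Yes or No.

Yes

A valid assignment using 4 commercial breaks:
  break 1: 100 + 10 = 110
  break 2: 100 = 100
  break 3: 60 + 30 + 20 = 110
  break 4: 20 = 20
Every load is within 110 s, so 4 commercial breaks suffice.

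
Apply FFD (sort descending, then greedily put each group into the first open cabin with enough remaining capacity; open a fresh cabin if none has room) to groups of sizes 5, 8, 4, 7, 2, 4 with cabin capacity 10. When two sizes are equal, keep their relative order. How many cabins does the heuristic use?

4

Sorted descending: 8, 7, 5, 4, 4, 2.
  8 → cabin 1 (new)  [load 8/10]
  7 → cabin 2 (new)  [load 7/10]
  5 → cabin 3 (new)  [load 5/10]
  4 → cabin 3  [load 9/10]
  4 → cabin 4 (new)  [load 4/10]
  2 → cabin 1  [load 10/10]
4 cabins opened.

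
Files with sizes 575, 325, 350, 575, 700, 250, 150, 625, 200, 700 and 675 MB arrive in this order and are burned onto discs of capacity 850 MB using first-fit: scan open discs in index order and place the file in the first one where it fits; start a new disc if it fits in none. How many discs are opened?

  575 → disc 1 (new)  [load 575/850]
  325 → disc 2 (new)  [load 325/850]
  350 → disc 2  [load 675/850]
  575 → disc 3 (new)  [load 575/850]
  700 → disc 4 (new)  [load 700/850]
  250 → disc 1  [load 825/850]
  150 → disc 2  [load 825/850]
  625 → disc 5 (new)  [load 625/850]
  200 → disc 3  [load 775/850]
  700 → disc 6 (new)  [load 700/850]
  675 → disc 7 (new)  [load 675/850]
7 discs opened.

7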